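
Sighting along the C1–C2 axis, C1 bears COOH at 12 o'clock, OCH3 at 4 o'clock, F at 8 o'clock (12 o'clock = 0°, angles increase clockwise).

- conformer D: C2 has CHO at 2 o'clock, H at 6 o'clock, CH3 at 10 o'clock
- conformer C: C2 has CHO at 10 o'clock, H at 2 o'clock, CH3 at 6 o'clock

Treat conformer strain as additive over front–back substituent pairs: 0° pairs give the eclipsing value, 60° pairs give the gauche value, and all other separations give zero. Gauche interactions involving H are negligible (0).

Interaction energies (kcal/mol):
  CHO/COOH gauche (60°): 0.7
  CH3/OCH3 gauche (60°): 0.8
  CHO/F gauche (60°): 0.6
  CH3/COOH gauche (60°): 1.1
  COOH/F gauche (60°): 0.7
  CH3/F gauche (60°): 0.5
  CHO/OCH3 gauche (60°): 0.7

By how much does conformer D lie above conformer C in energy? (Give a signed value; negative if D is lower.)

+0.4 kcal/mol

D (staggered): COOH(0°)/CHO(60°) gauche 0.7; COOH(0°)/CH3(300°) gauche 1.1; OCH3(120°)/CHO(60°) gauche 0.7; F(240°)/CH3(300°) gauche 0.5 → 3.0 kcal/mol.
C (staggered): COOH(0°)/CHO(300°) gauche 0.7; OCH3(120°)/CH3(180°) gauche 0.8; F(240°)/CHO(300°) gauche 0.6; F(240°)/CH3(180°) gauche 0.5 → 2.6 kcal/mol.
E(D) − E(C) = 3.0 − 2.6 = +0.4 kcal/mol.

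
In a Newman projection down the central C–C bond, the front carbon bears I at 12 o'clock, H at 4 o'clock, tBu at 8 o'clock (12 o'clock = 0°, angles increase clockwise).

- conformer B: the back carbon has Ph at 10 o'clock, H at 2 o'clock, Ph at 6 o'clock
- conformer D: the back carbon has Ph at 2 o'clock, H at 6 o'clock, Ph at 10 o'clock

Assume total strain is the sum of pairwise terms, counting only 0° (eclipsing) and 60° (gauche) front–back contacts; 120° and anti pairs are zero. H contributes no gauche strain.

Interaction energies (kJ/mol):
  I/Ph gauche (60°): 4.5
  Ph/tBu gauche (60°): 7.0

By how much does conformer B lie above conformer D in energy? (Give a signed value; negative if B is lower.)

+2.5 kJ/mol

B (staggered): I–Ph gauche, tBu–Ph gauche, tBu–Ph gauche; 4.5 + 7.0 + 7.0 = 18.5 kJ/mol.
D (staggered): I–Ph gauche, I–Ph gauche, tBu–Ph gauche; 4.5 + 4.5 + 7.0 = 16.0 kJ/mol.
E(B) − E(D) = 18.5 − 16.0 = +2.5 kJ/mol.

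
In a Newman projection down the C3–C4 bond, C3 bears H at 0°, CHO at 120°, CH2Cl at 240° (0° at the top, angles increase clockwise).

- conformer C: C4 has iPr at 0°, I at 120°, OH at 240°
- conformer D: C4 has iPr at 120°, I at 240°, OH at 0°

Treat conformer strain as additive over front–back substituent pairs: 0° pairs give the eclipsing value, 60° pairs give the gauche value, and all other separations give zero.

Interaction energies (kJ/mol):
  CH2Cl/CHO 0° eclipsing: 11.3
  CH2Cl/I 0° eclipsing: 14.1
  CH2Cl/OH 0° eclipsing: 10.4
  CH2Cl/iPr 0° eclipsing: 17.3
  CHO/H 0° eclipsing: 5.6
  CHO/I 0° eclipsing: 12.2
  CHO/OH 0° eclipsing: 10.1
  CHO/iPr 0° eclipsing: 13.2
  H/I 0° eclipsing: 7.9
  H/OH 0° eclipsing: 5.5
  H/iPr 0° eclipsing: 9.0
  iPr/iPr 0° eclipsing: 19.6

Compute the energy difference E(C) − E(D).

C (eclipsed): H(0°)/iPr(0°) eclipsed 9.0; CHO(120°)/I(120°) eclipsed 12.2; CH2Cl(240°)/OH(240°) eclipsed 10.4 → 31.6 kJ/mol.
D (eclipsed): H(0°)/OH(0°) eclipsed 5.5; CHO(120°)/iPr(120°) eclipsed 13.2; CH2Cl(240°)/I(240°) eclipsed 14.1 → 32.8 kJ/mol.
E(C) − E(D) = 31.6 − 32.8 = -1.2 kJ/mol.

-1.2 kJ/mol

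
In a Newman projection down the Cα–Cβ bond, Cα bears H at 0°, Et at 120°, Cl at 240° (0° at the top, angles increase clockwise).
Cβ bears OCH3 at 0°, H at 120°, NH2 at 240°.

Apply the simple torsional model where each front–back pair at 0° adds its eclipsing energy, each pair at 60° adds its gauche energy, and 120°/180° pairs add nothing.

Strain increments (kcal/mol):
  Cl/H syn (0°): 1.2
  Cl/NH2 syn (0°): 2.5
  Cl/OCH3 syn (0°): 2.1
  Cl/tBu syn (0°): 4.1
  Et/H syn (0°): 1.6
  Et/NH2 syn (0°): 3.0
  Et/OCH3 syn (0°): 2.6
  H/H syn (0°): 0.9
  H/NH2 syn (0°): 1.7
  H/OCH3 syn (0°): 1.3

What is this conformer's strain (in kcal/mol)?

5.4 kcal/mol

This conformer (eclipsed): H–OCH3 eclipsed, Et–H eclipsed, Cl–NH2 eclipsed; 1.3 + 1.6 + 2.5 = 5.4 kcal/mol.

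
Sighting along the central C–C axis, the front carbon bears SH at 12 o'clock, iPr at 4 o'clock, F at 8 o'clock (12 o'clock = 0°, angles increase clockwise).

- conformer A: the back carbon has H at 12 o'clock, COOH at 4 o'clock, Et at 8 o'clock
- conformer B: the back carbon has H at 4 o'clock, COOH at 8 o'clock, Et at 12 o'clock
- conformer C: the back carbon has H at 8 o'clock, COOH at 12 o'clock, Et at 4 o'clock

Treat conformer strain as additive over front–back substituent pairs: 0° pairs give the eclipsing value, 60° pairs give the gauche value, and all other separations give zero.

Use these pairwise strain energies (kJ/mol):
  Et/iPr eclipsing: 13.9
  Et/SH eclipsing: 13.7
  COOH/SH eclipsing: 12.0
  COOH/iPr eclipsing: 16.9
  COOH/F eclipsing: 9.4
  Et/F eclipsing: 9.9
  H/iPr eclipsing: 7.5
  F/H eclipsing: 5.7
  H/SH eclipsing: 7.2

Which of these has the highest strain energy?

A (eclipsed): SH(0°)/H(0°) eclipsed 7.2; iPr(120°)/COOH(120°) eclipsed 16.9; F(240°)/Et(240°) eclipsed 9.9 → 34.0 kJ/mol.
B (eclipsed): SH(0°)/Et(0°) eclipsed 13.7; iPr(120°)/H(120°) eclipsed 7.5; F(240°)/COOH(240°) eclipsed 9.4 → 30.6 kJ/mol.
C (eclipsed): SH(0°)/COOH(0°) eclipsed 12.0; iPr(120°)/Et(120°) eclipsed 13.9; F(240°)/H(240°) eclipsed 5.7 → 31.6 kJ/mol.
A has the highest total (34.0 kJ/mol).

A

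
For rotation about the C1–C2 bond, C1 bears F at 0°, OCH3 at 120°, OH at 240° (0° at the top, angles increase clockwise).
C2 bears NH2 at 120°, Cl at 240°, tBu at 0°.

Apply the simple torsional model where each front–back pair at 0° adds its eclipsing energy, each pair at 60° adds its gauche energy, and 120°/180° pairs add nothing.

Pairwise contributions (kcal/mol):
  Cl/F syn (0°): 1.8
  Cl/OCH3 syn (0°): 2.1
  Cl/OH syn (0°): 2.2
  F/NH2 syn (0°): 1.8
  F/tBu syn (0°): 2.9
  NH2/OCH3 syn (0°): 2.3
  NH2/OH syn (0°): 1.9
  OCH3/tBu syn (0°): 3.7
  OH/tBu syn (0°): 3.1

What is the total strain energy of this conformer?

This conformer (eclipsed): F–tBu eclipsed, OCH3–NH2 eclipsed, OH–Cl eclipsed; 2.9 + 2.3 + 2.2 = 7.4 kcal/mol.

7.4 kcal/mol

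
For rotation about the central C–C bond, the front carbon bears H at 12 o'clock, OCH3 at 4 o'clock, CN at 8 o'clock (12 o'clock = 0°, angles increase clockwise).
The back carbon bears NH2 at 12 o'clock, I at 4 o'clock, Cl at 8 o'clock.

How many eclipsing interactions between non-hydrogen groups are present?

2

Non-H eclipsing pairs: OCH3(120°)/I(120°); CN(240°)/Cl(240°) — 2 interactions.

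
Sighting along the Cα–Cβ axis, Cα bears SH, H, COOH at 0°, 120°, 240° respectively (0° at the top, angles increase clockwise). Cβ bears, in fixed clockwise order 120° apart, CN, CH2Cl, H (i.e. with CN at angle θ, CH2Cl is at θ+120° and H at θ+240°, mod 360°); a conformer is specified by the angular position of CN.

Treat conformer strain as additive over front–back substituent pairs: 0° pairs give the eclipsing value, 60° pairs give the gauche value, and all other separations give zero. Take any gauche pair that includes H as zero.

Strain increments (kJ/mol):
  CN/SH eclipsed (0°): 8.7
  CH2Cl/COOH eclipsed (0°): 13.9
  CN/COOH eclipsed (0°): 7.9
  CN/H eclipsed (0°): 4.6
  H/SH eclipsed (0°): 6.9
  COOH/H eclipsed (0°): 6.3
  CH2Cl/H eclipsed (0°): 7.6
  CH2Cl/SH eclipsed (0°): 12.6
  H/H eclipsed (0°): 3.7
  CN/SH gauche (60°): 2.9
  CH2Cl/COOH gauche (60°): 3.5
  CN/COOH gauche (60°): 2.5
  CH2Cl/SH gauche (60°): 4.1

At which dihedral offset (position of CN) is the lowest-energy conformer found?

60°

CN at 0° (eclipsed): SH(0°)/CN(0°) eclipsed 8.7; H(120°)/CH2Cl(120°) eclipsed 7.6; COOH(240°)/H(240°) eclipsed 6.3 → 22.6 kJ/mol.
CN at 60° (staggered): SH(0°)/CN(60°) gauche 2.9; COOH(240°)/CH2Cl(180°) gauche 3.5 → 6.4 kJ/mol.
CN at 120° (eclipsed): SH(0°)/H(0°) eclipsed 6.9; H(120°)/CN(120°) eclipsed 4.6; COOH(240°)/CH2Cl(240°) eclipsed 13.9 → 25.4 kJ/mol.
CN at 180° (staggered): SH(0°)/CH2Cl(300°) gauche 4.1; COOH(240°)/CN(180°) gauche 2.5; COOH(240°)/CH2Cl(300°) gauche 3.5 → 10.1 kJ/mol.
CN at 240° (eclipsed): SH(0°)/CH2Cl(0°) eclipsed 12.6; H(120°)/H(120°) eclipsed 3.7; COOH(240°)/CN(240°) eclipsed 7.9 → 24.2 kJ/mol.
CN at 300° (staggered): SH(0°)/CN(300°) gauche 2.9; SH(0°)/CH2Cl(60°) gauche 4.1; COOH(240°)/CN(300°) gauche 2.5 → 9.5 kJ/mol.
The minimum (6.4 kJ/mol) occurs with CN at 60°.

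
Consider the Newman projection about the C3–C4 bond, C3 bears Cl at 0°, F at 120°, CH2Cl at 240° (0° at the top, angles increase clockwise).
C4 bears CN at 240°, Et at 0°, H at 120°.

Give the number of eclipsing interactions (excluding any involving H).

2

Non-H eclipsing pairs: Cl(0°)/Et(0°); CH2Cl(240°)/CN(240°) — 2 interactions.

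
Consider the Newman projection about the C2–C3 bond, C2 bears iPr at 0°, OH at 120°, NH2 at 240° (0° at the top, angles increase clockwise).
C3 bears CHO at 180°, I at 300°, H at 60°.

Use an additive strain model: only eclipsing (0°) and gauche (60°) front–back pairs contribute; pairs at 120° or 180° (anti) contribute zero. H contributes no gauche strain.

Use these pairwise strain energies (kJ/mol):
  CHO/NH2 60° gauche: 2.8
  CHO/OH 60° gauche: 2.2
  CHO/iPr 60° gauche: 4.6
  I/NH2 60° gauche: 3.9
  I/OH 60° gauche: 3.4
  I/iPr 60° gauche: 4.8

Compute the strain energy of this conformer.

13.7 kJ/mol

This conformer (staggered): iPr–I gauche, OH–CHO gauche, NH2–CHO gauche, NH2–I gauche; 4.8 + 2.2 + 2.8 + 3.9 = 13.7 kJ/mol.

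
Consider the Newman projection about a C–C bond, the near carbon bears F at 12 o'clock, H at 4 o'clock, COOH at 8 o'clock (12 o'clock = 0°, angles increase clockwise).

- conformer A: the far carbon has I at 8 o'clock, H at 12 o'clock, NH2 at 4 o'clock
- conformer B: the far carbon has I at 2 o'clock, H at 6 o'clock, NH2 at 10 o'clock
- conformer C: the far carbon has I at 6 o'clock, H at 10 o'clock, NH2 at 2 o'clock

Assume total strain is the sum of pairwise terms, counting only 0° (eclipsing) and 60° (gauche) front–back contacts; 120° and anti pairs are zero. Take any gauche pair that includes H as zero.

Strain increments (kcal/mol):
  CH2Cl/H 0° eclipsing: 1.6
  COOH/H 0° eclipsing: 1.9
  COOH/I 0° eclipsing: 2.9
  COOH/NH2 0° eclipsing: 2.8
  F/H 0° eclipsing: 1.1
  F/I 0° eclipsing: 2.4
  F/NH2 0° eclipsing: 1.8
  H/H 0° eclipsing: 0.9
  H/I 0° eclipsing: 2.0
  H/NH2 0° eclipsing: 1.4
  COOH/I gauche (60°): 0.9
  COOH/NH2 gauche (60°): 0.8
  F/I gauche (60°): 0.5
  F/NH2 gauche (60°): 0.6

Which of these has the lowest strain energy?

C

A (eclipsed): F–H eclipsed, H–NH2 eclipsed, COOH–I eclipsed; 1.1 + 1.4 + 2.9 = 5.4 kcal/mol.
B (staggered): F–I gauche, F–NH2 gauche, COOH–NH2 gauche; 0.5 + 0.6 + 0.8 = 1.9 kcal/mol.
C (staggered): F–NH2 gauche, COOH–I gauche; 0.6 + 0.9 = 1.5 kcal/mol.
C has the lowest total (1.5 kcal/mol).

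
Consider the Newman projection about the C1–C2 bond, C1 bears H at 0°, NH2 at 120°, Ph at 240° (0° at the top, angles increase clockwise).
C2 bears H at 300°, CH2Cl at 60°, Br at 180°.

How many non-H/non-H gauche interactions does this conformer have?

3

Non-H gauche pairs: NH2(120°)/CH2Cl(60°); NH2(120°)/Br(180°); Ph(240°)/Br(180°) — 3 interactions.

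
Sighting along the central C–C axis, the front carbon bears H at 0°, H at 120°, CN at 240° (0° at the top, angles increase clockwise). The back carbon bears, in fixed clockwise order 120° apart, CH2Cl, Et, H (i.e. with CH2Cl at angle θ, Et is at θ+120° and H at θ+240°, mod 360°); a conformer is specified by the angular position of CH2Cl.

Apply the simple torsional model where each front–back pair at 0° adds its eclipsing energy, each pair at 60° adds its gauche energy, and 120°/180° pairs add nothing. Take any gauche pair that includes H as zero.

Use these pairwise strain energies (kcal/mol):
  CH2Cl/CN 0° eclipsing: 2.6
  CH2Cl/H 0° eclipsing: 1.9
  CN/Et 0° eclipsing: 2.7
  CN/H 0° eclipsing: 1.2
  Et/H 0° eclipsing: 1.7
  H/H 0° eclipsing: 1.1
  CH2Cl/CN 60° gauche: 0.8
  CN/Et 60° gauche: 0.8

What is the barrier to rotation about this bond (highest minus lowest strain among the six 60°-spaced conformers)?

CH2Cl at 0° (eclipsed): H–CH2Cl eclipsed, H–Et eclipsed, CN–H eclipsed; 1.9 + 1.7 + 1.2 = 4.8 kcal/mol.
CH2Cl at 60° (staggered): CN–Et gauche; 0.8 = 0.8 kcal/mol.
CH2Cl at 120° (eclipsed): H–H eclipsed, H–CH2Cl eclipsed, CN–Et eclipsed; 1.1 + 1.9 + 2.7 = 5.7 kcal/mol.
CH2Cl at 180° (staggered): CN–CH2Cl gauche, CN–Et gauche; 0.8 + 0.8 = 1.6 kcal/mol.
CH2Cl at 240° (eclipsed): H–Et eclipsed, H–H eclipsed, CN–CH2Cl eclipsed; 1.7 + 1.1 + 2.6 = 5.4 kcal/mol.
CH2Cl at 300° (staggered): CN–CH2Cl gauche; 0.8 = 0.8 kcal/mol.
Max at 120° (5.7 kcal/mol), min at 60° (0.8 kcal/mol); barrier = 4.9 kcal/mol.

4.9 kcal/mol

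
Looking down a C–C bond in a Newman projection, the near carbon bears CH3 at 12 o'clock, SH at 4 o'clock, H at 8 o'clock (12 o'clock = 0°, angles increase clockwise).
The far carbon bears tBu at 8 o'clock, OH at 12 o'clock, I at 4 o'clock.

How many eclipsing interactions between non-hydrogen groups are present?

2

Non-H eclipsing pairs: CH3(0°)/OH(0°); SH(120°)/I(120°) — 2 interactions.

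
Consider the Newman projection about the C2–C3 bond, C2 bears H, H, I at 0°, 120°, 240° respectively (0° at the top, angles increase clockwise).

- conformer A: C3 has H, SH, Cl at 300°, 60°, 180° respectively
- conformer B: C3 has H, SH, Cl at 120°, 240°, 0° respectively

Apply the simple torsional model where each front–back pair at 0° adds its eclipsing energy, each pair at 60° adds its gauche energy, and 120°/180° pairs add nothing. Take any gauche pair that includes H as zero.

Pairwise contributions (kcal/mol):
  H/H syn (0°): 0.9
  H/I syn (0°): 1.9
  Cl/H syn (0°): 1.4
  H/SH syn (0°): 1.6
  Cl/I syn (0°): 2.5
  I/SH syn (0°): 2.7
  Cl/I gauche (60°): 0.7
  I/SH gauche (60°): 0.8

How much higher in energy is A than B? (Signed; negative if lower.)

-4.3 kcal/mol

A is staggered. I at 240° is gauche with Cl at 180° (0.7). Total 0.7 kcal/mol.
B is eclipsed. H at 0° is eclipsed with Cl at 0° (1.4); H at 120° is eclipsed with H at 120° (0.9); I at 240° is eclipsed with SH at 240° (2.7). Total 5.0 kcal/mol.
E(A) − E(B) = 0.7 − 5.0 = -4.3 kcal/mol.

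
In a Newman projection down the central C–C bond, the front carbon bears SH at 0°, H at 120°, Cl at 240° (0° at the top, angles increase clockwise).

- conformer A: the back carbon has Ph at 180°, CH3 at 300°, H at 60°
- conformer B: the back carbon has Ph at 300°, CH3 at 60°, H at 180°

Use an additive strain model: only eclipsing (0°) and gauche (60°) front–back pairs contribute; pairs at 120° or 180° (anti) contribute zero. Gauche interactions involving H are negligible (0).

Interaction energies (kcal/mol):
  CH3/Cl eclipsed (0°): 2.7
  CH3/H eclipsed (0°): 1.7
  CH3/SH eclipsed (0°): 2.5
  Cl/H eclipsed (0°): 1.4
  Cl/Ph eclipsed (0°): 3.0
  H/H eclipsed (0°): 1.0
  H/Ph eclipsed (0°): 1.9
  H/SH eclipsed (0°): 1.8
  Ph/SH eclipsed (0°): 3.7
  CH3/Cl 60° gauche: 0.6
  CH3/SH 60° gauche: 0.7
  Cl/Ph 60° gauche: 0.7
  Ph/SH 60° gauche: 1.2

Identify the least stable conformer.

A is staggered. SH at 0° is gauche with CH3 at 300° (0.7); Cl at 240° is gauche with Ph at 180° (0.7); Cl at 240° is gauche with CH3 at 300° (0.6). Total 2.0 kcal/mol.
B is staggered. SH at 0° is gauche with Ph at 300° (1.2); SH at 0° is gauche with CH3 at 60° (0.7); Cl at 240° is gauche with Ph at 300° (0.7). Total 2.6 kcal/mol.
B has the highest total (2.6 kcal/mol).

B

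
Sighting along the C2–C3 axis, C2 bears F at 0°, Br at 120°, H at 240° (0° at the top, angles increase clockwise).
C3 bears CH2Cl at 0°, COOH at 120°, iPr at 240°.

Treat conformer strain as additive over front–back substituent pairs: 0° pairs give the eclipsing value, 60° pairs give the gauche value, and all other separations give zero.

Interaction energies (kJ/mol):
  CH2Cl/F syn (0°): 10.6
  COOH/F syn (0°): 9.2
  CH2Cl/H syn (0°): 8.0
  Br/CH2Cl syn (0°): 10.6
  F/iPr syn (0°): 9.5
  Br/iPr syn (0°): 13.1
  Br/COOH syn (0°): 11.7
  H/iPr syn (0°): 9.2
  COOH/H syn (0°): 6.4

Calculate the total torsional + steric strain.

31.5 kJ/mol

This conformer (eclipsed): F(0°)/CH2Cl(0°) eclipsed 10.6; Br(120°)/COOH(120°) eclipsed 11.7; H(240°)/iPr(240°) eclipsed 9.2 → 31.5 kJ/mol.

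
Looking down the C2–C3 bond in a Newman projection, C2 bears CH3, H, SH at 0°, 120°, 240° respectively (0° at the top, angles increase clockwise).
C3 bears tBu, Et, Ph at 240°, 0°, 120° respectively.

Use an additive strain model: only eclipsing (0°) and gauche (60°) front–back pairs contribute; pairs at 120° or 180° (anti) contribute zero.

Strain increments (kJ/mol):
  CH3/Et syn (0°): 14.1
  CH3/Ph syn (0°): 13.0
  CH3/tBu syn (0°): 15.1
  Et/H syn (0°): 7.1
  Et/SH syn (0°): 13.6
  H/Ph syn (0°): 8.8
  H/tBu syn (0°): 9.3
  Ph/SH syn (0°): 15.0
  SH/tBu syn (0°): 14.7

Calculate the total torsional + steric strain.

37.6 kJ/mol

This conformer is eclipsed. CH3 at 0° is eclipsed with Et at 0° (14.1); H at 120° is eclipsed with Ph at 120° (8.8); SH at 240° is eclipsed with tBu at 240° (14.7). Total 37.6 kJ/mol.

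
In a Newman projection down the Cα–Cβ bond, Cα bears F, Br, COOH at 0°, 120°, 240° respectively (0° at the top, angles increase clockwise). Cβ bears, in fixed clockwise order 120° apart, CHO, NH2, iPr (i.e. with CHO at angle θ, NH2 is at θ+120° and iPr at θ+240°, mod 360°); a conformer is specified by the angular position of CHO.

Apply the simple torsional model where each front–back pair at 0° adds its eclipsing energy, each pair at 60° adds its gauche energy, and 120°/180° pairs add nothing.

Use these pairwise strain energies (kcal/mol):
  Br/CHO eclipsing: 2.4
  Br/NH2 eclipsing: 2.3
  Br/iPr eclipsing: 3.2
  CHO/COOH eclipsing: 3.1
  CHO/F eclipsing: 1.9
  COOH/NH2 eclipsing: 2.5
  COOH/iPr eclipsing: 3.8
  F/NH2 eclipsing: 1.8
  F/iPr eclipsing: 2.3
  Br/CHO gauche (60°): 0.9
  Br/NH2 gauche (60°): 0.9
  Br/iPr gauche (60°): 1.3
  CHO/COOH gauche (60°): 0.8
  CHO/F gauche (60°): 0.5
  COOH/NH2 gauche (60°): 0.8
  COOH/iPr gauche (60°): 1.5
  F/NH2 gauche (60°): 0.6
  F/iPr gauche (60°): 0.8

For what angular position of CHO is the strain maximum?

CHO at 0° (eclipsed): F–CHO eclipsed, Br–NH2 eclipsed, COOH–iPr eclipsed; 1.9 + 2.3 + 3.8 = 8.0 kcal/mol.
CHO at 60° (staggered): F–CHO gauche, F–iPr gauche, Br–CHO gauche, Br–NH2 gauche, COOH–NH2 gauche, COOH–iPr gauche; 0.5 + 0.8 + 0.9 + 0.9 + 0.8 + 1.5 = 5.4 kcal/mol.
CHO at 120° (eclipsed): F–iPr eclipsed, Br–CHO eclipsed, COOH–NH2 eclipsed; 2.3 + 2.4 + 2.5 = 7.2 kcal/mol.
CHO at 180° (staggered): F–NH2 gauche, F–iPr gauche, Br–CHO gauche, Br–iPr gauche, COOH–CHO gauche, COOH–NH2 gauche; 0.6 + 0.8 + 0.9 + 1.3 + 0.8 + 0.8 = 5.2 kcal/mol.
CHO at 240° (eclipsed): F–NH2 eclipsed, Br–iPr eclipsed, COOH–CHO eclipsed; 1.8 + 3.2 + 3.1 = 8.1 kcal/mol.
CHO at 300° (staggered): F–CHO gauche, F–NH2 gauche, Br–NH2 gauche, Br–iPr gauche, COOH–CHO gauche, COOH–iPr gauche; 0.5 + 0.6 + 0.9 + 1.3 + 0.8 + 1.5 = 5.6 kcal/mol.
The maximum (8.1 kcal/mol) occurs with CHO at 240°.

240°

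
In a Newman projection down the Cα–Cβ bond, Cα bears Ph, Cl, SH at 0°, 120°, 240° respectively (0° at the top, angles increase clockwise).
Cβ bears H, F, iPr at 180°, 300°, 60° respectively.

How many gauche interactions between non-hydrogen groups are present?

4

Non-H gauche pairs: Ph(0°)/F(300°); Ph(0°)/iPr(60°); Cl(120°)/iPr(60°); SH(240°)/F(300°) — 4 interactions.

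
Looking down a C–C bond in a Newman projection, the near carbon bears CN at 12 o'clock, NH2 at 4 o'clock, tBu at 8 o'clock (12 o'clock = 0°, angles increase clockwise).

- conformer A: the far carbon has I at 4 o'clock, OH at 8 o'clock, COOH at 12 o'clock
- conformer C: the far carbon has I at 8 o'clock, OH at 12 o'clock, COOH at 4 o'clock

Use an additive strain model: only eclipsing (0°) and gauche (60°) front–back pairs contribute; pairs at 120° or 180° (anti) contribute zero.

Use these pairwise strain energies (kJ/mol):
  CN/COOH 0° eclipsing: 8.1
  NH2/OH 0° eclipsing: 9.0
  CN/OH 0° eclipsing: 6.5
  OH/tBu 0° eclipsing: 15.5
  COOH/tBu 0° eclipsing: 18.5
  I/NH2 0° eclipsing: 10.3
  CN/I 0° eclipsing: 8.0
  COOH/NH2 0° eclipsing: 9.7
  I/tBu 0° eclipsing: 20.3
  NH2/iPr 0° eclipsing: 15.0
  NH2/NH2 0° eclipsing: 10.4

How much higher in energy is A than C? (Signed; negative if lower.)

A is eclipsed. CN at 0° is eclipsed with COOH at 0° (8.1); NH2 at 120° is eclipsed with I at 120° (10.3); tBu at 240° is eclipsed with OH at 240° (15.5). Total 33.9 kJ/mol.
C is eclipsed. CN at 0° is eclipsed with OH at 0° (6.5); NH2 at 120° is eclipsed with COOH at 120° (9.7); tBu at 240° is eclipsed with I at 240° (20.3). Total 36.5 kJ/mol.
E(A) − E(C) = 33.9 − 36.5 = -2.6 kJ/mol.

-2.6 kJ/mol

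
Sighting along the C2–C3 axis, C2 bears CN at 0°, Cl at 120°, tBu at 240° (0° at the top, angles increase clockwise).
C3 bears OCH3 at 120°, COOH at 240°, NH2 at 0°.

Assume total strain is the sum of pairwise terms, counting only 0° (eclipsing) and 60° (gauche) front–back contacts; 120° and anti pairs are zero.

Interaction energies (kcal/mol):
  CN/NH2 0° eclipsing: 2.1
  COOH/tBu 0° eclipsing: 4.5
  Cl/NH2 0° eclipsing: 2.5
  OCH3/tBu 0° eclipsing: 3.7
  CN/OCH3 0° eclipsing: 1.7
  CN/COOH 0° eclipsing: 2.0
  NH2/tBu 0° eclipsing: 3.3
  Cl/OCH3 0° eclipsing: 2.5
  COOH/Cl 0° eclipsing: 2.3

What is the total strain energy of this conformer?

9.1 kcal/mol

This conformer (eclipsed): CN(0°)/NH2(0°) eclipsed 2.1; Cl(120°)/OCH3(120°) eclipsed 2.5; tBu(240°)/COOH(240°) eclipsed 4.5 → 9.1 kcal/mol.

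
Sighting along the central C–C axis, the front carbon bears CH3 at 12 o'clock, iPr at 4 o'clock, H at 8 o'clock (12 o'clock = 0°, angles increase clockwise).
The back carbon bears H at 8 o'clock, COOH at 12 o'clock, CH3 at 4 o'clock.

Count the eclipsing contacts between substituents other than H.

Non-H eclipsing pairs: CH3(0°)/COOH(0°); iPr(120°)/CH3(120°) — 2 interactions.

2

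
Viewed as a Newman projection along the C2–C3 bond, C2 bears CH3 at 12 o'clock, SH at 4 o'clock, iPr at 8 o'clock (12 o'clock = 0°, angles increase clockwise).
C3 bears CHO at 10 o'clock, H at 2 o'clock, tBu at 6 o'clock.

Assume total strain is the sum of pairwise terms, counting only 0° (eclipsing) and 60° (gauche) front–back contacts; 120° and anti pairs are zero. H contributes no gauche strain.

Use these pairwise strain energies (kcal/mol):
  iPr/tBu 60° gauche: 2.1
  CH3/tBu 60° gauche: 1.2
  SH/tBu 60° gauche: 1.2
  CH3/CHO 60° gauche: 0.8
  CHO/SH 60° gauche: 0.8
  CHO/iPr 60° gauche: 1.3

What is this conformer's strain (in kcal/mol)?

5.4 kcal/mol

This conformer (staggered): CH3–CHO gauche, SH–tBu gauche, iPr–CHO gauche, iPr–tBu gauche; 0.8 + 1.2 + 1.3 + 2.1 = 5.4 kcal/mol.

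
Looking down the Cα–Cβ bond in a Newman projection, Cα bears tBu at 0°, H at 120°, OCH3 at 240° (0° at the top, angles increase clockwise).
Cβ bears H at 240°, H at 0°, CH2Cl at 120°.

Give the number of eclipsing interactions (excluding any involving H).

0

Every eclipsing pair involves H, so the count is 0.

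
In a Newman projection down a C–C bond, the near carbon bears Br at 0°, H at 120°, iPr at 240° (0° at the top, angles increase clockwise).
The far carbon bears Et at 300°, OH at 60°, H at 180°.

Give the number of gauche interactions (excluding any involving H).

Non-H gauche pairs: Br(0°)/Et(300°); Br(0°)/OH(60°); iPr(240°)/Et(300°) — 3 interactions.

3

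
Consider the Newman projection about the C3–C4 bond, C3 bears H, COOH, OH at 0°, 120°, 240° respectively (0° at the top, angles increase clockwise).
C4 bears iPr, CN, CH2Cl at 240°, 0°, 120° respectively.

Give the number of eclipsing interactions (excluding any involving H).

Non-H eclipsing pairs: COOH(120°)/CH2Cl(120°); OH(240°)/iPr(240°) — 2 interactions.

2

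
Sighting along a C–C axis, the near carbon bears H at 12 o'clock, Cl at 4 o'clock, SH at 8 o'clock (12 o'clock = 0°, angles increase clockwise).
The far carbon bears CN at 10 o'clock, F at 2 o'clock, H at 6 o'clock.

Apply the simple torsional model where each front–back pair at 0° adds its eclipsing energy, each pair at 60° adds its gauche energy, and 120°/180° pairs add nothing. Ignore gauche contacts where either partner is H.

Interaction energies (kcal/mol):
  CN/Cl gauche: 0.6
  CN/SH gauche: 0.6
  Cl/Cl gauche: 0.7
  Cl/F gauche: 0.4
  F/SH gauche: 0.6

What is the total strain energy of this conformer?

This conformer is staggered. Cl at 120° is gauche with F at 60° (0.4); SH at 240° is gauche with CN at 300° (0.6). Total 1.0 kcal/mol.

1.0 kcal/mol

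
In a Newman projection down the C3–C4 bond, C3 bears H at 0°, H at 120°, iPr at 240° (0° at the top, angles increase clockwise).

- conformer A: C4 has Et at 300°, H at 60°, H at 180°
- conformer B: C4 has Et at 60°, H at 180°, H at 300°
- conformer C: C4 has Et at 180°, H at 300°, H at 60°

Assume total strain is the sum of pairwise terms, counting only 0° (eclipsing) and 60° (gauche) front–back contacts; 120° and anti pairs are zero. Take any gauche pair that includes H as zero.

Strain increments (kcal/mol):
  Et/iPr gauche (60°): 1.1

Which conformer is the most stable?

A (staggered): iPr(240°)/Et(300°) gauche 1.1 → 1.1 kcal/mol.
B (staggered): no non-H gauche contacts → 0.0 kcal/mol.
C (staggered): iPr(240°)/Et(180°) gauche 1.1 → 1.1 kcal/mol.
B has the lowest total (0.0 kcal/mol).

B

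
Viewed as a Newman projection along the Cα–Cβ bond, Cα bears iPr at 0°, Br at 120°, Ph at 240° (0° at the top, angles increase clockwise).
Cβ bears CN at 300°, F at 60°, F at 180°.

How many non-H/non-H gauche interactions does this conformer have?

Non-H gauche pairs: iPr(0°)/CN(300°); iPr(0°)/F(60°); Br(120°)/F(60°); Br(120°)/F(180°); Ph(240°)/CN(300°); Ph(240°)/F(180°) — 6 interactions.

6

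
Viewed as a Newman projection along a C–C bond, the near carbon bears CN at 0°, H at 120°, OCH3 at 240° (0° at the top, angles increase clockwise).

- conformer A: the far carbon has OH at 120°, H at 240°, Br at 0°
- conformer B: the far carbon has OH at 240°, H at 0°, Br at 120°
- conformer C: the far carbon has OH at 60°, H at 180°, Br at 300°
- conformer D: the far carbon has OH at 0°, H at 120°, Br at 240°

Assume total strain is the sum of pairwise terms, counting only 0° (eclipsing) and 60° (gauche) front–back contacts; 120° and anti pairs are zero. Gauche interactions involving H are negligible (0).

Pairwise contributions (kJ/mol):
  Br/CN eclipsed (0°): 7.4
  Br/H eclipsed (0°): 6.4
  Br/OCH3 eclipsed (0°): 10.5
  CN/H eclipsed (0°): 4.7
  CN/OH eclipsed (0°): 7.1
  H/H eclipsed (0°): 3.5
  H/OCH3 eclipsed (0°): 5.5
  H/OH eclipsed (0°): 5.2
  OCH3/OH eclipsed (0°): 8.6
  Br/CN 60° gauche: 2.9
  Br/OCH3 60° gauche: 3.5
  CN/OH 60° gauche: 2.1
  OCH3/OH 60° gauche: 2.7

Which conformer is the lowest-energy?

A (eclipsed): CN–Br eclipsed, H–OH eclipsed, OCH3–H eclipsed; 7.4 + 5.2 + 5.5 = 18.1 kJ/mol.
B (eclipsed): CN–H eclipsed, H–Br eclipsed, OCH3–OH eclipsed; 4.7 + 6.4 + 8.6 = 19.7 kJ/mol.
C (staggered): CN–OH gauche, CN–Br gauche, OCH3–Br gauche; 2.1 + 2.9 + 3.5 = 8.5 kJ/mol.
D (eclipsed): CN–OH eclipsed, H–H eclipsed, OCH3–Br eclipsed; 7.1 + 3.5 + 10.5 = 21.1 kJ/mol.
C has the lowest total (8.5 kJ/mol).

C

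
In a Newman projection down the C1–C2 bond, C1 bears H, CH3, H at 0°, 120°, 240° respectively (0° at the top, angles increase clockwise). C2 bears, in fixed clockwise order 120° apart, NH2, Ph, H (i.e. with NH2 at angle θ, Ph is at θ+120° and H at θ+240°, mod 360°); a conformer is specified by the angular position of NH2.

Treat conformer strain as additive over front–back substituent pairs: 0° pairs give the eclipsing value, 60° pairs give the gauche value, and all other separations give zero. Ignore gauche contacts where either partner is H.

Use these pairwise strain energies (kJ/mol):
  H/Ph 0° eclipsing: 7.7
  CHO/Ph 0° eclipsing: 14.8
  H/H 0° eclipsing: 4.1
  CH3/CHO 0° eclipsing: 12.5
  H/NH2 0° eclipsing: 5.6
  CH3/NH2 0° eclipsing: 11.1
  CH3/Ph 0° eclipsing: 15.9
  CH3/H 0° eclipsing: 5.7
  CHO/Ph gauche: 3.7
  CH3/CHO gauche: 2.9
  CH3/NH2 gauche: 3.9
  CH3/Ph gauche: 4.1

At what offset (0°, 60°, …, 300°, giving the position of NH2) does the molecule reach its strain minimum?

180°

NH2 at 0° (eclipsed): H(0°)/NH2(0°) eclipsed 5.6; CH3(120°)/Ph(120°) eclipsed 15.9; H(240°)/H(240°) eclipsed 4.1 → 25.6 kJ/mol.
NH2 at 60° (staggered): CH3(120°)/NH2(60°) gauche 3.9; CH3(120°)/Ph(180°) gauche 4.1 → 8.0 kJ/mol.
NH2 at 120° (eclipsed): H(0°)/H(0°) eclipsed 4.1; CH3(120°)/NH2(120°) eclipsed 11.1; H(240°)/Ph(240°) eclipsed 7.7 → 22.9 kJ/mol.
NH2 at 180° (staggered): CH3(120°)/NH2(180°) gauche 3.9 → 3.9 kJ/mol.
NH2 at 240° (eclipsed): H(0°)/Ph(0°) eclipsed 7.7; CH3(120°)/H(120°) eclipsed 5.7; H(240°)/NH2(240°) eclipsed 5.6 → 19.0 kJ/mol.
NH2 at 300° (staggered): CH3(120°)/Ph(60°) gauche 4.1 → 4.1 kJ/mol.
The minimum (3.9 kJ/mol) occurs with NH2 at 180°.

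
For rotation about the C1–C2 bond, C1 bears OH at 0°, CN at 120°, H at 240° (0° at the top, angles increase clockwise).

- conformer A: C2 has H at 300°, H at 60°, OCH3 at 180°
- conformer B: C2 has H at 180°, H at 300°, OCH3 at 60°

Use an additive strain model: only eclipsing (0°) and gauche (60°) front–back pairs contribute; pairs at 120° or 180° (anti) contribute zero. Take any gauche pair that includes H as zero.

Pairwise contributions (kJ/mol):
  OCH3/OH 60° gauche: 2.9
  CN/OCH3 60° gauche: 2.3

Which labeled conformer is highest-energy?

A (staggered): CN(120°)/OCH3(180°) gauche 2.3 → 2.3 kJ/mol.
B (staggered): OH(0°)/OCH3(60°) gauche 2.9; CN(120°)/OCH3(60°) gauche 2.3 → 5.2 kJ/mol.
B has the highest total (5.2 kJ/mol).

B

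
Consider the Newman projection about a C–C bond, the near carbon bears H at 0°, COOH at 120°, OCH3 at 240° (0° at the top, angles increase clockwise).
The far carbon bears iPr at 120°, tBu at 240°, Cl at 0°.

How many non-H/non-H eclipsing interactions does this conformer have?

2

Non-H eclipsing pairs: COOH(120°)/iPr(120°); OCH3(240°)/tBu(240°) — 2 interactions.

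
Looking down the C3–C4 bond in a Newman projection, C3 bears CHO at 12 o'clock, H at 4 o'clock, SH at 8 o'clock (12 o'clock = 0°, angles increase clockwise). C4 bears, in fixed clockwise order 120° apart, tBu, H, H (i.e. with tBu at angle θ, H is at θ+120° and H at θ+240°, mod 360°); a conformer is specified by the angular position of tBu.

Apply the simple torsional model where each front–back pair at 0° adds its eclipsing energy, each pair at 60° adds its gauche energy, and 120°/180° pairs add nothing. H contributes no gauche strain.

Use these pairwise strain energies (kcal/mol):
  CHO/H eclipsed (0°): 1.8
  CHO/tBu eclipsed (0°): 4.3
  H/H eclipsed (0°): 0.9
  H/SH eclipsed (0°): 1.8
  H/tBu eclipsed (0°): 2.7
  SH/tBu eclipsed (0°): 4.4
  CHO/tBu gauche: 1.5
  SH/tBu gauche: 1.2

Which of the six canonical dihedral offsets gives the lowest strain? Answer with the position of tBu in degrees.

180°

tBu at 0° (eclipsed): CHO–tBu eclipsed, H–H eclipsed, SH–H eclipsed; 4.3 + 0.9 + 1.8 = 7.0 kcal/mol.
tBu at 60° (staggered): CHO–tBu gauche; 1.5 = 1.5 kcal/mol.
tBu at 120° (eclipsed): CHO–H eclipsed, H–tBu eclipsed, SH–H eclipsed; 1.8 + 2.7 + 1.8 = 6.3 kcal/mol.
tBu at 180° (staggered): SH–tBu gauche; 1.2 = 1.2 kcal/mol.
tBu at 240° (eclipsed): CHO–H eclipsed, H–H eclipsed, SH–tBu eclipsed; 1.8 + 0.9 + 4.4 = 7.1 kcal/mol.
tBu at 300° (staggered): CHO–tBu gauche, SH–tBu gauche; 1.5 + 1.2 = 2.7 kcal/mol.
The minimum (1.2 kcal/mol) occurs with tBu at 180°.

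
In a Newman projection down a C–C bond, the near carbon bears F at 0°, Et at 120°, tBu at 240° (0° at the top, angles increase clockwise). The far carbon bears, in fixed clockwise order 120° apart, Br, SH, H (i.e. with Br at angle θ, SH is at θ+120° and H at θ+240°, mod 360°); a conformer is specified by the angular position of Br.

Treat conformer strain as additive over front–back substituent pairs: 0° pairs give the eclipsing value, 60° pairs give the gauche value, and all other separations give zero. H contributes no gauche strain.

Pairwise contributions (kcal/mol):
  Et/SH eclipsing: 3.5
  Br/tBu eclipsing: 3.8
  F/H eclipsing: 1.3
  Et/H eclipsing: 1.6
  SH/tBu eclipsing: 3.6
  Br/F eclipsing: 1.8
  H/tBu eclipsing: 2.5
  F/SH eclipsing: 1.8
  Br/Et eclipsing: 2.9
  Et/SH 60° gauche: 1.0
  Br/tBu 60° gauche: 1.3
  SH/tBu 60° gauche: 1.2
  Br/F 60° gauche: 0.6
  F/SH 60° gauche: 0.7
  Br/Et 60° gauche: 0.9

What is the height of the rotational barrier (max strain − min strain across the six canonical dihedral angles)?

4.2 kcal/mol

Br at 0° (eclipsed): F–Br eclipsed, Et–SH eclipsed, tBu–H eclipsed; 1.8 + 3.5 + 2.5 = 7.8 kcal/mol.
Br at 60° (staggered): F–Br gauche, Et–Br gauche, Et–SH gauche, tBu–SH gauche; 0.6 + 0.9 + 1.0 + 1.2 = 3.7 kcal/mol.
Br at 120° (eclipsed): F–H eclipsed, Et–Br eclipsed, tBu–SH eclipsed; 1.3 + 2.9 + 3.6 = 7.8 kcal/mol.
Br at 180° (staggered): F–SH gauche, Et–Br gauche, tBu–Br gauche, tBu–SH gauche; 0.7 + 0.9 + 1.3 + 1.2 = 4.1 kcal/mol.
Br at 240° (eclipsed): F–SH eclipsed, Et–H eclipsed, tBu–Br eclipsed; 1.8 + 1.6 + 3.8 = 7.2 kcal/mol.
Br at 300° (staggered): F–Br gauche, F–SH gauche, Et–SH gauche, tBu–Br gauche; 0.6 + 0.7 + 1.0 + 1.3 = 3.6 kcal/mol.
Max at 0° (7.8 kcal/mol), min at 300° (3.6 kcal/mol); barrier = 4.2 kcal/mol.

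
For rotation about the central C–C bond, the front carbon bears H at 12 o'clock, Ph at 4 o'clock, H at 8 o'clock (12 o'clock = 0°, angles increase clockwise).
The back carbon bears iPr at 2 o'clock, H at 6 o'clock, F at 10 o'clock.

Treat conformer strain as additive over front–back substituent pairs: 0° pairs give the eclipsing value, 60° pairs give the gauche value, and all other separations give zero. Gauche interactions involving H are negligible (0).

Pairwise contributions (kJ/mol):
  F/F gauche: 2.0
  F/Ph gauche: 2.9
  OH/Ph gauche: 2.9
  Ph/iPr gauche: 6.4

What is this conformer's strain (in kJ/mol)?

This conformer (staggered): Ph–iPr gauche; 6.4 = 6.4 kJ/mol.

6.4 kJ/mol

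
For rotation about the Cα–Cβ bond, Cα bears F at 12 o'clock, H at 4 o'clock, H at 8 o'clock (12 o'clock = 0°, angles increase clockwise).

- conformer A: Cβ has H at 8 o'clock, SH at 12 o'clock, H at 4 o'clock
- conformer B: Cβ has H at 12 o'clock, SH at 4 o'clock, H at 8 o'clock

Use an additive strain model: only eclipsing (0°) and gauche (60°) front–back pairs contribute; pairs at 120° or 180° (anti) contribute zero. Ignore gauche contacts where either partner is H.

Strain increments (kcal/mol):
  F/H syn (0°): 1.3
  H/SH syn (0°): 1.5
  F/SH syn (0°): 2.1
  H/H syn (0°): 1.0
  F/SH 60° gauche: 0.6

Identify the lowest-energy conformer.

B

A is eclipsed. F at 0° is eclipsed with SH at 0° (2.1); H at 120° is eclipsed with H at 120° (1.0); H at 240° is eclipsed with H at 240° (1.0). Total 4.1 kcal/mol.
B is eclipsed. F at 0° is eclipsed with H at 0° (1.3); H at 120° is eclipsed with SH at 120° (1.5); H at 240° is eclipsed with H at 240° (1.0). Total 3.8 kcal/mol.
B has the lowest total (3.8 kcal/mol).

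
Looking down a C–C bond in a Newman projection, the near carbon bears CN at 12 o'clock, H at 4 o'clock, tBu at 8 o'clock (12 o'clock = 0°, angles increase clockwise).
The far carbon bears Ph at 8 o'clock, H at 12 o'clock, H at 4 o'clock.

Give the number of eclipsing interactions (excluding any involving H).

Non-H eclipsing pairs: tBu(240°)/Ph(240°) — 1 interaction.

1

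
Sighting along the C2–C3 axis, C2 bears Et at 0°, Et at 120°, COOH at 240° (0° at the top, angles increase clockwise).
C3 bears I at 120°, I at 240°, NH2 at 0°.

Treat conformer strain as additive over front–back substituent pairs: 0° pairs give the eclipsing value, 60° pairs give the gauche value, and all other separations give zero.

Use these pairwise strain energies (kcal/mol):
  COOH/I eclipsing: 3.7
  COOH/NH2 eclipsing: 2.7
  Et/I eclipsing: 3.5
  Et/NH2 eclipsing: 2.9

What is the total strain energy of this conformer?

10.1 kcal/mol

This conformer (eclipsed): Et(0°)/NH2(0°) eclipsed 2.9; Et(120°)/I(120°) eclipsed 3.5; COOH(240°)/I(240°) eclipsed 3.7 → 10.1 kcal/mol.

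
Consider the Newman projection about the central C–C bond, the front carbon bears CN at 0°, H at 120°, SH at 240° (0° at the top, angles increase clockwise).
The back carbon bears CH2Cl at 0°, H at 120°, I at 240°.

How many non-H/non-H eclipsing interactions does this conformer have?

2

Non-H eclipsing pairs: CN(0°)/CH2Cl(0°); SH(240°)/I(240°) — 2 interactions.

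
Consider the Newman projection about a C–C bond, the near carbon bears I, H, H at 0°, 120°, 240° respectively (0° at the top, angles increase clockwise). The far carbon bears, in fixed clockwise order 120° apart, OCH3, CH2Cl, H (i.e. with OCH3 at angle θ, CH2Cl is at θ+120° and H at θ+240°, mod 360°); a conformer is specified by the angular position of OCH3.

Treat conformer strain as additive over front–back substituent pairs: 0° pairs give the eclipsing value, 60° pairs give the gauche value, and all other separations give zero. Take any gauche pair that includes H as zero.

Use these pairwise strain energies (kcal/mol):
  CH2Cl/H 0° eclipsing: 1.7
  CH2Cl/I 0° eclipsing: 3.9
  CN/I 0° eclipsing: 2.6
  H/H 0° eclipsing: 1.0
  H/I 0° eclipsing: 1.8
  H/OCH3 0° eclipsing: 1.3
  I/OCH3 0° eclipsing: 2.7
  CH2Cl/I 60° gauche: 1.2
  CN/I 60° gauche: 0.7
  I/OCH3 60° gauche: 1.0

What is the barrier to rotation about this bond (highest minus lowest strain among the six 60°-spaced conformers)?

5.2 kcal/mol

OCH3 at 0° (eclipsed): I–OCH3 eclipsed, H–CH2Cl eclipsed, H–H eclipsed; 2.7 + 1.7 + 1.0 = 5.4 kcal/mol.
OCH3 at 60° (staggered): I–OCH3 gauche; 1.0 = 1.0 kcal/mol.
OCH3 at 120° (eclipsed): I–H eclipsed, H–OCH3 eclipsed, H–CH2Cl eclipsed; 1.8 + 1.3 + 1.7 = 4.8 kcal/mol.
OCH3 at 180° (staggered): I–CH2Cl gauche; 1.2 = 1.2 kcal/mol.
OCH3 at 240° (eclipsed): I–CH2Cl eclipsed, H–H eclipsed, H–OCH3 eclipsed; 3.9 + 1.0 + 1.3 = 6.2 kcal/mol.
OCH3 at 300° (staggered): I–OCH3 gauche, I–CH2Cl gauche; 1.0 + 1.2 = 2.2 kcal/mol.
Max at 240° (6.2 kcal/mol), min at 60° (1.0 kcal/mol); barrier = 5.2 kcal/mol.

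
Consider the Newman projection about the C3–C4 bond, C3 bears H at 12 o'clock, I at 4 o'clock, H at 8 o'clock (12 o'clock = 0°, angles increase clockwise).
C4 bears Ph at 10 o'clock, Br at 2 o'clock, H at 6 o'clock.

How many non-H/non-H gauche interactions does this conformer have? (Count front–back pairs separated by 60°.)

Non-H gauche pairs: I(120°)/Br(60°) — 1 interaction.

1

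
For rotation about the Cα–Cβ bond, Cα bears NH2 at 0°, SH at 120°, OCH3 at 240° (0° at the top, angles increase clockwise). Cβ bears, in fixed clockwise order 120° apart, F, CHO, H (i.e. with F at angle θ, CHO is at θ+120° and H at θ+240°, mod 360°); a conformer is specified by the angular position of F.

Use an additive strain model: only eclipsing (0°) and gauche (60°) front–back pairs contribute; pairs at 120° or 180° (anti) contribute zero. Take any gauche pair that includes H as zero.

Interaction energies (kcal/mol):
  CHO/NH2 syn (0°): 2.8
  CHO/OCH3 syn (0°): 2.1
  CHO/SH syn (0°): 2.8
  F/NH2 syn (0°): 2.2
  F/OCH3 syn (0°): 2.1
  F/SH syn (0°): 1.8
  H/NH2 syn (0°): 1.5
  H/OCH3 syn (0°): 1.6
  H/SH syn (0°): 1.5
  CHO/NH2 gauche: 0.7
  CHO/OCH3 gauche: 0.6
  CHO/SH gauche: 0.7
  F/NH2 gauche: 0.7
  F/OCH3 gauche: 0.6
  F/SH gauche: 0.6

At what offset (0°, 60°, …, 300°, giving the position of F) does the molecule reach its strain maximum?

F at 0° is eclipsed. NH2 at 0° is eclipsed with F at 0° (2.2); SH at 120° is eclipsed with CHO at 120° (2.8); OCH3 at 240° is eclipsed with H at 240° (1.6). Total 6.6 kcal/mol.
F at 60° is staggered. NH2 at 0° is gauche with F at 60° (0.7); SH at 120° is gauche with F at 60° (0.6); SH at 120° is gauche with CHO at 180° (0.7); OCH3 at 240° is gauche with CHO at 180° (0.6). Total 2.6 kcal/mol.
F at 120° is eclipsed. NH2 at 0° is eclipsed with H at 0° (1.5); SH at 120° is eclipsed with F at 120° (1.8); OCH3 at 240° is eclipsed with CHO at 240° (2.1). Total 5.4 kcal/mol.
F at 180° is staggered. NH2 at 0° is gauche with CHO at 300° (0.7); SH at 120° is gauche with F at 180° (0.6); OCH3 at 240° is gauche with F at 180° (0.6); OCH3 at 240° is gauche with CHO at 300° (0.6). Total 2.5 kcal/mol.
F at 240° is eclipsed. NH2 at 0° is eclipsed with CHO at 0° (2.8); SH at 120° is eclipsed with H at 120° (1.5); OCH3 at 240° is eclipsed with F at 240° (2.1). Total 6.4 kcal/mol.
F at 300° is staggered. NH2 at 0° is gauche with F at 300° (0.7); NH2 at 0° is gauche with CHO at 60° (0.7); SH at 120° is gauche with CHO at 60° (0.7); OCH3 at 240° is gauche with F at 300° (0.6). Total 2.7 kcal/mol.
The maximum (6.6 kcal/mol) occurs with F at 0°.

0°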